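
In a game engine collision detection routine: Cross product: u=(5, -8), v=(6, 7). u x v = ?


u x v = u_x*v_y - u_y*v_x = 5*7 - (-8)*6
= 35 - (-48) = 83

83


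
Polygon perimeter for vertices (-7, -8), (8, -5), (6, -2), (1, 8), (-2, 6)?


Sides: (-7, -8)->(8, -5): sqrt(234) = 15.297059, (8, -5)->(6, -2): sqrt(13) = 3.605551, (6, -2)->(1, 8): sqrt(125) = 11.18034, (1, 8)->(-2, 6): sqrt(13) = 3.605551, (-2, 6)->(-7, -8): sqrt(221) = 14.866069
Sum = 48.55457
Perimeter = 48.5546

48.5546


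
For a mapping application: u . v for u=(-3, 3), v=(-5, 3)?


u . v = u_x*v_x + u_y*v_y = (-3)*(-5) + 3*3
= 15 + 9 = 24

24


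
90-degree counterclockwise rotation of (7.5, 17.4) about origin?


90° CCW: (x,y) -> (-y, x)
(7.5,17.4) -> (-17.4, 7.5)

(-17.4, 7.5)


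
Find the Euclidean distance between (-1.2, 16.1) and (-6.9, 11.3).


dx=-5.7, dy=-4.8
d^2 = (-5.7)^2 + (-4.8)^2 = 55.53
d = sqrt(55.53) = 7.4518

7.4518


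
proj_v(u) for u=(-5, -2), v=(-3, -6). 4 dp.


u.v = 27, |v| = sqrt(45) = 6.7082
Scalar projection = u.v / |v| = 27 / sqrt(45) = 4.0249

4.0249


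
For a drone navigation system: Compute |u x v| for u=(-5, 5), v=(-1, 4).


|u x v| = |(-5)*4 - 5*(-1)|
= |(-20) - (-5)| = 15

15


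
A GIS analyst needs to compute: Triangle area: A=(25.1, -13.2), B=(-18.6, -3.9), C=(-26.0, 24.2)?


Area = |x_A(y_B-y_C) + x_B(y_C-y_A) + x_C(y_A-y_B)|/2
= |(-705.31) + (-695.64) + 241.8|/2
= 1159.15/2 = 579.575

579.575


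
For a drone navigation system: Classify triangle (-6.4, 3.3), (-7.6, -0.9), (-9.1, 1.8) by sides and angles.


Side lengths squared: AB^2=19.08, BC^2=9.54, CA^2=9.54
Sorted: [9.54, 9.54, 19.08]
By sides: Isosceles, By angles: Right

Isosceles, Right


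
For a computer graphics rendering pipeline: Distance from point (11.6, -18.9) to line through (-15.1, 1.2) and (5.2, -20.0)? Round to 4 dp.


|cross product| = 158.01
|line direction| = sqrt(861.53) = 29.3518
Distance = 158.01/sqrt(861.53) = 5.3833

5.3833


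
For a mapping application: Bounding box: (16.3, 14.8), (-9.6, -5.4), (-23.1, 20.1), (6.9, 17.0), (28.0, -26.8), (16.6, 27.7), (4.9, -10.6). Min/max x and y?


x range: [-23.1, 28]
y range: [-26.8, 27.7]
Bounding box: (-23.1,-26.8) to (28,27.7)

(-23.1,-26.8) to (28,27.7)


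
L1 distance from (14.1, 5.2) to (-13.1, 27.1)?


|14.1-(-13.1)| + |5.2-27.1| = 27.2 + 21.9 = 49.1

49.1


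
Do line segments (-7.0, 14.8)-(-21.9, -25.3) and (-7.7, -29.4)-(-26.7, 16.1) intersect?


Cross products: d1=-871.65, d2=568.2, d3=630.51, d4=-809.34
d1*d2 < 0 and d3*d4 < 0? yes

Yes, they intersect


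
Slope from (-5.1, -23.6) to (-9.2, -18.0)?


slope = (y2-y1)/(x2-x1) = ((-18)-(-23.6))/((-9.2)-(-5.1)) = 5.6/(-4.1) = -1.3659

-1.3659


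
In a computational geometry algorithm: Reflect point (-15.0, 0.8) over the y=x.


Reflection over y=x: (x,y) -> (y,x)
(-15, 0.8) -> (0.8, -15)

(0.8, -15)


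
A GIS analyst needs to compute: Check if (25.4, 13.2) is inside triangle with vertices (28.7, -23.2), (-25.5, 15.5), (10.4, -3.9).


Cross products: AB x AP = -1845.17, BC x BP = 904.89, CA x CP = 602.43
All same sign? no

No, outside


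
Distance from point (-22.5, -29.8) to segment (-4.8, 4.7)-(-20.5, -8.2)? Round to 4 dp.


Project P onto AB: t = 1 (clamped to [0,1])
Closest point on segment: (-20.5, -8.2)
Distance: 21.6924

21.6924


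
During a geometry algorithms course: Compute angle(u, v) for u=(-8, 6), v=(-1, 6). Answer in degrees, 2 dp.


u.v = 44, |u| = sqrt(100) = 10, |v| = sqrt(37) = 6.0828
cos(theta) = u.v/(|u||v|) = 44/sqrt(3700) = 0.723356
theta = acos(0.723356) = 43.67 degrees

43.67 degrees


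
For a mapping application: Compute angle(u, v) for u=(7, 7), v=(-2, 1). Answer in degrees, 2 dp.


u.v = -7, |u| = sqrt(98) = 9.8995, |v| = sqrt(5) = 2.2361
cos(theta) = u.v/(|u||v|) = -7/sqrt(490) = -0.316228
theta = acos(-0.316228) = 108.43 degrees

108.43 degrees


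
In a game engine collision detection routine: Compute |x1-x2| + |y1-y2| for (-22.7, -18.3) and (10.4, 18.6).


|(-22.7)-10.4| + |(-18.3)-18.6| = 33.1 + 36.9 = 70

70


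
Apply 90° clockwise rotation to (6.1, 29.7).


90° CW: (x,y) -> (y, -x)
(6.1,29.7) -> (29.7, -6.1)

(29.7, -6.1)


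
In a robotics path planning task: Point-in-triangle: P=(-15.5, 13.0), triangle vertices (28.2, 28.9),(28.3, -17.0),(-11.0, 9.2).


Cross products: AB x AP = -2007.42, BC x BP = -31.44, CA x CP = 237.61
All same sign? no

No, outside


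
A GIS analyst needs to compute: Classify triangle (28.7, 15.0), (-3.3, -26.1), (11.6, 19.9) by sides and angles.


Side lengths squared: AB^2=2713.21, BC^2=2338.01, CA^2=316.42
Sorted: [316.42, 2338.01, 2713.21]
By sides: Scalene, By angles: Obtuse

Scalene, Obtuse


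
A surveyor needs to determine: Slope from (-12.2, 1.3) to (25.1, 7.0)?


slope = (y2-y1)/(x2-x1) = (7-1.3)/(25.1-(-12.2)) = 5.7/37.3 = 0.1528

0.1528


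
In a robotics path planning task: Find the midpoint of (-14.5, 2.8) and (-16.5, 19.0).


M = (((-14.5)+(-16.5))/2, (2.8+19)/2)
= (-15.5, 10.9)

(-15.5, 10.9)


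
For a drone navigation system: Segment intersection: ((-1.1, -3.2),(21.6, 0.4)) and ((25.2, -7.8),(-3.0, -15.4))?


Cross products: d1=-329.6, d2=-258.6, d3=-199.1, d4=-270.1
d1*d2 < 0 and d3*d4 < 0? no

No, they don't intersect


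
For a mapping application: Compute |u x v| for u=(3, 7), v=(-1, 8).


|u x v| = |3*8 - 7*(-1)|
= |24 - (-7)| = 31

31


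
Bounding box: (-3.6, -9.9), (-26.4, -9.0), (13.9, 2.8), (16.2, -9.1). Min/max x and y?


x range: [-26.4, 16.2]
y range: [-9.9, 2.8]
Bounding box: (-26.4,-9.9) to (16.2,2.8)

(-26.4,-9.9) to (16.2,2.8)


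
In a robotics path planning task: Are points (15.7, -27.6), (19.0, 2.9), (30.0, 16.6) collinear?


Cross product: (19-15.7)*(16.6-(-27.6)) - (2.9-(-27.6))*(30-15.7)
= -290.29

No, not collinear


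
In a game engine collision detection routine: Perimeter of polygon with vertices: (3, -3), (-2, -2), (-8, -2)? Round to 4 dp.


Sides: (3, -3)->(-2, -2): sqrt(26) = 5.09902, (-2, -2)->(-8, -2): sqrt(36) = 6, (-8, -2)->(3, -3): sqrt(122) = 11.045361
Sum = 22.144381
Perimeter = 22.1444

22.1444


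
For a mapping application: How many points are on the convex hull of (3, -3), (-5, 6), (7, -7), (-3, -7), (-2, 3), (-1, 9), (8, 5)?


Convex hull vertices (CCW): (-5, 6), (-3, -7), (7, -7), (8, 5), (-1, 9)
Count = 5

5


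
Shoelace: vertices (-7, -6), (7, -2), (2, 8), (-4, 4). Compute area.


Shoelace sum: ((-7)*(-2) - 7*(-6)) + (7*8 - 2*(-2)) + (2*4 - (-4)*8) + ((-4)*(-6) - (-7)*4)
= 208
Area = |208|/2 = 104

104


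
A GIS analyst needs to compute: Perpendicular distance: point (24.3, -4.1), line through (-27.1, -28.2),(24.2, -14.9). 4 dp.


|cross product| = 552.71
|line direction| = sqrt(2808.58) = 52.996
Distance = 552.71/sqrt(2808.58) = 10.4293

10.4293


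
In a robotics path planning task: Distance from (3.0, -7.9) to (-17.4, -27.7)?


dx=-20.4, dy=-19.8
d^2 = (-20.4)^2 + (-19.8)^2 = 808.2
d = sqrt(808.2) = 28.4289

28.4289


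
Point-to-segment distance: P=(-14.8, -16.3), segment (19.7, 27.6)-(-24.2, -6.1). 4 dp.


Project P onto AB: t = 0.9775 (clamped to [0,1])
Closest point on segment: (-23.2122, -5.3417)
Distance: 13.8148

13.8148


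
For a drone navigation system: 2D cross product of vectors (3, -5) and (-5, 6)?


u x v = u_x*v_y - u_y*v_x = 3*6 - (-5)*(-5)
= 18 - 25 = -7

-7


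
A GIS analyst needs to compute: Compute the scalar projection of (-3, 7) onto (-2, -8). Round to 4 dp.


u.v = -50, |v| = sqrt(68) = 8.2462
Scalar projection = u.v / |v| = -50 / sqrt(68) = -6.0634

-6.0634


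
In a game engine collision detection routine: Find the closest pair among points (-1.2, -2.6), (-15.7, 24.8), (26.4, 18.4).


d(P0,P1) = 31.0002, d(P0,P2) = 34.6808, d(P1,P2) = 42.5837
Closest: P0 and P1

Closest pair: (-1.2, -2.6) and (-15.7, 24.8), distance = 31.0002


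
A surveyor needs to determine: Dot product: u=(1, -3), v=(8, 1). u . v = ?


u . v = u_x*v_x + u_y*v_y = 1*8 + (-3)*1
= 8 + (-3) = 5

5


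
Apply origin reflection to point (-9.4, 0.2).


Reflection over origin: (x,y) -> (-x,-y)
(-9.4, 0.2) -> (9.4, -0.2)

(9.4, -0.2)


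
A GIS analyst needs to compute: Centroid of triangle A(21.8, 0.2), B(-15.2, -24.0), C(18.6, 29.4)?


Centroid = ((x_A+x_B+x_C)/3, (y_A+y_B+y_C)/3)
= ((21.8+(-15.2)+18.6)/3, (0.2+(-24)+29.4)/3)
= (8.4, 1.8667)

(8.4, 1.8667)


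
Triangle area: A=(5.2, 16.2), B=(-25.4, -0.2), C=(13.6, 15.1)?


Area = |x_A(y_B-y_C) + x_B(y_C-y_A) + x_C(y_A-y_B)|/2
= |(-79.56) + 27.94 + 223.04|/2
= 171.42/2 = 85.71

85.71


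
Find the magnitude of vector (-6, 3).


|u| = sqrt((-6)^2 + 3^2) = sqrt(45) = 6.7082

6.7082


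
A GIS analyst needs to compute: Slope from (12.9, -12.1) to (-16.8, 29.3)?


slope = (y2-y1)/(x2-x1) = (29.3-(-12.1))/((-16.8)-12.9) = 41.4/(-29.7) = -1.3939

-1.3939


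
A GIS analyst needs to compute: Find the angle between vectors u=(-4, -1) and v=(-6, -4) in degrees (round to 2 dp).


u.v = 28, |u| = sqrt(17) = 4.1231, |v| = sqrt(52) = 7.2111
cos(theta) = u.v/(|u||v|) = 28/sqrt(884) = 0.941742
theta = acos(0.941742) = 19.65 degrees

19.65 degrees


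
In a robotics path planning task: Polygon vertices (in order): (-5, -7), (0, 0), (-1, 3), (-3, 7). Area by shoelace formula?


Shoelace sum: ((-5)*0 - 0*(-7)) + (0*3 - (-1)*0) + ((-1)*7 - (-3)*3) + ((-3)*(-7) - (-5)*7)
= 58
Area = |58|/2 = 29

29


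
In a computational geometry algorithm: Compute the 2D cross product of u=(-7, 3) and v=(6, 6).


u x v = u_x*v_y - u_y*v_x = (-7)*6 - 3*6
= (-42) - 18 = -60

-60


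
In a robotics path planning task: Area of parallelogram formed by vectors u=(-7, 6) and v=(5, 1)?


|u x v| = |(-7)*1 - 6*5|
= |(-7) - 30| = 37

37


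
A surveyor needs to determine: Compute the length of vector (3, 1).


|u| = sqrt(3^2 + 1^2) = sqrt(10) = 3.1623

3.1623


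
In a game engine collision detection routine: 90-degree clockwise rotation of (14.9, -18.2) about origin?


90° CW: (x,y) -> (y, -x)
(14.9,-18.2) -> (-18.2, -14.9)

(-18.2, -14.9)


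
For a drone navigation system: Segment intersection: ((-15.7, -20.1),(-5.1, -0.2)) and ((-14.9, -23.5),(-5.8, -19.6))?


Cross products: d1=34.06, d2=173.81, d3=-51.96, d4=-191.71
d1*d2 < 0 and d3*d4 < 0? no

No, they don't intersect


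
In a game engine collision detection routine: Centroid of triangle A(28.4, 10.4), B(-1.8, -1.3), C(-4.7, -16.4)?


Centroid = ((x_A+x_B+x_C)/3, (y_A+y_B+y_C)/3)
= ((28.4+(-1.8)+(-4.7))/3, (10.4+(-1.3)+(-16.4))/3)
= (7.3, -2.4333)

(7.3, -2.4333)


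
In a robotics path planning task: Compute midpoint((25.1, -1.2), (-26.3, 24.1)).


M = ((25.1+(-26.3))/2, ((-1.2)+24.1)/2)
= (-0.6, 11.45)

(-0.6, 11.45)


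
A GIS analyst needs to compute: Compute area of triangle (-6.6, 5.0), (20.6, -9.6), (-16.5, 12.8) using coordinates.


Area = |x_A(y_B-y_C) + x_B(y_C-y_A) + x_C(y_A-y_B)|/2
= |147.84 + 160.68 + (-240.9)|/2
= 67.62/2 = 33.81

33.81


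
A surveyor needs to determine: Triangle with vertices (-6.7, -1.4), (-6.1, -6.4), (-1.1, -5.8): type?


Side lengths squared: AB^2=25.36, BC^2=25.36, CA^2=50.72
Sorted: [25.36, 25.36, 50.72]
By sides: Isosceles, By angles: Right

Isosceles, Right


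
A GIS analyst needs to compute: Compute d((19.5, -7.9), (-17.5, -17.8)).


dx=-37, dy=-9.9
d^2 = (-37)^2 + (-9.9)^2 = 1467.01
d = sqrt(1467.01) = 38.3016

38.3016


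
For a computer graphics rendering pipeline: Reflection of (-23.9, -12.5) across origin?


Reflection over origin: (x,y) -> (-x,-y)
(-23.9, -12.5) -> (23.9, 12.5)

(23.9, 12.5)


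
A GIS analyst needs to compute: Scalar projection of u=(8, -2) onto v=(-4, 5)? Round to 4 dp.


u.v = -42, |v| = sqrt(41) = 6.4031
Scalar projection = u.v / |v| = -42 / sqrt(41) = -6.5593

-6.5593


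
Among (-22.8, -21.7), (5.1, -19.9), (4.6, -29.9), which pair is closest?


d(P0,P1) = 27.958, d(P0,P2) = 28.6007, d(P1,P2) = 10.0125
Closest: P1 and P2

Closest pair: (5.1, -19.9) and (4.6, -29.9), distance = 10.0125


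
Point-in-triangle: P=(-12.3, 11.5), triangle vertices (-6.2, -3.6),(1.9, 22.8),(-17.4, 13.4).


Cross products: AB x AP = 283.35, BC x BP = 84.61, CA x CP = 65.42
All same sign? yes

Yes, inside


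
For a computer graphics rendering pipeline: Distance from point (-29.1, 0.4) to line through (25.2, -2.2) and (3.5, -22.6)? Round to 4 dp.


|cross product| = 1164.14
|line direction| = sqrt(887.05) = 29.7834
Distance = 1164.14/sqrt(887.05) = 39.0869

39.0869


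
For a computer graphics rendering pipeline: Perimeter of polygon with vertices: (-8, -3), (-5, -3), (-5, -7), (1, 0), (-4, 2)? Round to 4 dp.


Sides: (-8, -3)->(-5, -3): sqrt(9) = 3, (-5, -3)->(-5, -7): sqrt(16) = 4, (-5, -7)->(1, 0): sqrt(85) = 9.219544, (1, 0)->(-4, 2): sqrt(29) = 5.385165, (-4, 2)->(-8, -3): sqrt(41) = 6.403124
Sum = 28.007833
Perimeter = 28.0078

28.0078


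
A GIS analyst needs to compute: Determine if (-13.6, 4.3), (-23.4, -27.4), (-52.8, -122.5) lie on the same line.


Cross product: ((-23.4)-(-13.6))*((-122.5)-4.3) - ((-27.4)-4.3)*((-52.8)-(-13.6))
= 0

Yes, collinear


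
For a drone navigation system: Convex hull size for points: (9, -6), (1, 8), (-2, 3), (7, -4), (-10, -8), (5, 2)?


Convex hull vertices (CCW): (-10, -8), (9, -6), (5, 2), (1, 8)
Count = 4

4


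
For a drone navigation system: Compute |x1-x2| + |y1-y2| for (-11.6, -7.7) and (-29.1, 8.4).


|(-11.6)-(-29.1)| + |(-7.7)-8.4| = 17.5 + 16.1 = 33.6

33.6


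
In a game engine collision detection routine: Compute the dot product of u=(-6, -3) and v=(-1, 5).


u . v = u_x*v_x + u_y*v_y = (-6)*(-1) + (-3)*5
= 6 + (-15) = -9

-9


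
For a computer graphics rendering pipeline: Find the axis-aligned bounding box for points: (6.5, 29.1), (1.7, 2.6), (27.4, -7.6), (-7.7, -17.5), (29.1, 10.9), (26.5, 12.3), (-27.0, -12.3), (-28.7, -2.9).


x range: [-28.7, 29.1]
y range: [-17.5, 29.1]
Bounding box: (-28.7,-17.5) to (29.1,29.1)

(-28.7,-17.5) to (29.1,29.1)


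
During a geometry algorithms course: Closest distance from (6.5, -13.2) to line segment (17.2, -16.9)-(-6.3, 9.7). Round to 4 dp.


Project P onto AB: t = 0.2777 (clamped to [0,1])
Closest point on segment: (10.6737, -9.5127)
Distance: 5.5691

5.5691


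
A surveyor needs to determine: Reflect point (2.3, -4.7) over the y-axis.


Reflection over y-axis: (x,y) -> (-x,y)
(2.3, -4.7) -> (-2.3, -4.7)

(-2.3, -4.7)


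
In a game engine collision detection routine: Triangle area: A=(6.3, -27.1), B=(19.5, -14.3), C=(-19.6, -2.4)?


Area = |x_A(y_B-y_C) + x_B(y_C-y_A) + x_C(y_A-y_B)|/2
= |(-74.97) + 481.65 + 250.88|/2
= 657.56/2 = 328.78

328.78


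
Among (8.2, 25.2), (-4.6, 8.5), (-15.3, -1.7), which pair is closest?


d(P0,P1) = 21.0412, d(P0,P2) = 35.7192, d(P1,P2) = 14.7828
Closest: P1 and P2

Closest pair: (-4.6, 8.5) and (-15.3, -1.7), distance = 14.7828


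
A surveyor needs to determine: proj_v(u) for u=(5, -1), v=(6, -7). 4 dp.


u.v = 37, |v| = sqrt(85) = 9.2195
Scalar projection = u.v / |v| = 37 / sqrt(85) = 4.0132

4.0132


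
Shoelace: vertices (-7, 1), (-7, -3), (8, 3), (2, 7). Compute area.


Shoelace sum: ((-7)*(-3) - (-7)*1) + ((-7)*3 - 8*(-3)) + (8*7 - 2*3) + (2*1 - (-7)*7)
= 132
Area = |132|/2 = 66

66


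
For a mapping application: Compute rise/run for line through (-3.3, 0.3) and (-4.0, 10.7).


slope = (y2-y1)/(x2-x1) = (10.7-0.3)/((-4)-(-3.3)) = 10.4/(-0.7) = -14.8571

-14.8571


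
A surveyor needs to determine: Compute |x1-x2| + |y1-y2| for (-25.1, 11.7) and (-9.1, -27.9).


|(-25.1)-(-9.1)| + |11.7-(-27.9)| = 16 + 39.6 = 55.6

55.6


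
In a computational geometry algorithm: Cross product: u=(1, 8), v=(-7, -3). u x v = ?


u x v = u_x*v_y - u_y*v_x = 1*(-3) - 8*(-7)
= (-3) - (-56) = 53

53


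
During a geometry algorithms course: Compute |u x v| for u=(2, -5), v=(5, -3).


|u x v| = |2*(-3) - (-5)*5|
= |(-6) - (-25)| = 19

19


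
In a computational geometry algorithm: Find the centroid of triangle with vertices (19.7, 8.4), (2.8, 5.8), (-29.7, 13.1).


Centroid = ((x_A+x_B+x_C)/3, (y_A+y_B+y_C)/3)
= ((19.7+2.8+(-29.7))/3, (8.4+5.8+13.1)/3)
= (-2.4, 9.1)

(-2.4, 9.1)


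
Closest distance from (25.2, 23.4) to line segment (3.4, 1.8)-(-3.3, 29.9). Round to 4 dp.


Project P onto AB: t = 0.5523 (clamped to [0,1])
Closest point on segment: (-0.3005, 17.3198)
Distance: 26.2153

26.2153


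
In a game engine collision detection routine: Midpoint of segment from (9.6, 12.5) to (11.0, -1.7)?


M = ((9.6+11)/2, (12.5+(-1.7))/2)
= (10.3, 5.4)

(10.3, 5.4)


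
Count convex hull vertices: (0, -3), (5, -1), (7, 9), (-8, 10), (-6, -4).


Convex hull vertices (CCW): (-8, 10), (-6, -4), (0, -3), (5, -1), (7, 9)
Count = 5

5


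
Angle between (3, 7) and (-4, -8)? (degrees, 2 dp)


u.v = -68, |u| = sqrt(58) = 7.6158, |v| = sqrt(80) = 8.9443
cos(theta) = u.v/(|u||v|) = -68/sqrt(4640) = -0.998274
theta = acos(-0.998274) = 176.63 degrees

176.63 degrees


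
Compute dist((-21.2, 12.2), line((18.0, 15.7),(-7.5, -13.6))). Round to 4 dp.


|cross product| = 1059.31
|line direction| = sqrt(1508.74) = 38.8425
Distance = 1059.31/sqrt(1508.74) = 27.2719

27.2719


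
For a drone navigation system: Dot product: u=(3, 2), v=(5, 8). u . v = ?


u . v = u_x*v_x + u_y*v_y = 3*5 + 2*8
= 15 + 16 = 31

31


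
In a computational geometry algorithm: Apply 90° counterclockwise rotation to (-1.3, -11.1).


90° CCW: (x,y) -> (-y, x)
(-1.3,-11.1) -> (11.1, -1.3)

(11.1, -1.3)


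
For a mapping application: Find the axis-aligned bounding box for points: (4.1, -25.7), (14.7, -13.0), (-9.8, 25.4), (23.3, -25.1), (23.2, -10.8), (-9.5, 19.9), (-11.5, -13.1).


x range: [-11.5, 23.3]
y range: [-25.7, 25.4]
Bounding box: (-11.5,-25.7) to (23.3,25.4)

(-11.5,-25.7) to (23.3,25.4)


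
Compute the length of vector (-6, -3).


|u| = sqrt((-6)^2 + (-3)^2) = sqrt(45) = 6.7082

6.7082


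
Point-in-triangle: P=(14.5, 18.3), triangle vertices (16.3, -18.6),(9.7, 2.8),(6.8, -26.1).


Cross products: AB x AP = -205.02, BC x BP = 93.77, CA x CP = 364.05
All same sign? no

No, outside


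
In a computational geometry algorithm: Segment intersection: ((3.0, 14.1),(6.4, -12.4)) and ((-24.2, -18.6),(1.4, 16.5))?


Cross products: d1=-117.6, d2=-915.34, d3=-831.98, d4=-34.24
d1*d2 < 0 and d3*d4 < 0? no

No, they don't intersect


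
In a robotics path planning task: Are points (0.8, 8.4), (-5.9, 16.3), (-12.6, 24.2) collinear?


Cross product: ((-5.9)-0.8)*(24.2-8.4) - (16.3-8.4)*((-12.6)-0.8)
= 0

Yes, collinear


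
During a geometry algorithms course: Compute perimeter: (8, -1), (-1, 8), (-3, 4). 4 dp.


Sides: (8, -1)->(-1, 8): sqrt(162) = 12.727922, (-1, 8)->(-3, 4): sqrt(20) = 4.472136, (-3, 4)->(8, -1): sqrt(146) = 12.083046
Sum = 29.283104
Perimeter = 29.2831

29.2831


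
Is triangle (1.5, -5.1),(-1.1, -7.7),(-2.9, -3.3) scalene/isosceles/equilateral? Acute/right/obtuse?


Side lengths squared: AB^2=13.52, BC^2=22.6, CA^2=22.6
Sorted: [13.52, 22.6, 22.6]
By sides: Isosceles, By angles: Acute

Isosceles, Acute


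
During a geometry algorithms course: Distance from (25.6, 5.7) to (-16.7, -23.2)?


dx=-42.3, dy=-28.9
d^2 = (-42.3)^2 + (-28.9)^2 = 2624.5
d = sqrt(2624.5) = 51.2299

51.2299


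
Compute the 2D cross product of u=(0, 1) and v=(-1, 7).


u x v = u_x*v_y - u_y*v_x = 0*7 - 1*(-1)
= 0 - (-1) = 1

1


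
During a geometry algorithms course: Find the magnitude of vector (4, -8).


|u| = sqrt(4^2 + (-8)^2) = sqrt(80) = 8.9443

8.9443


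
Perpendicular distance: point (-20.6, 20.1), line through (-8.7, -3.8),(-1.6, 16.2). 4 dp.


|cross product| = 407.69
|line direction| = sqrt(450.41) = 21.2229
Distance = 407.69/sqrt(450.41) = 19.2099

19.2099


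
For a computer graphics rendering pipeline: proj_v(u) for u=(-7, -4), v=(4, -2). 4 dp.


u.v = -20, |v| = sqrt(20) = 4.4721
Scalar projection = u.v / |v| = -20 / sqrt(20) = -4.4721

-4.4721


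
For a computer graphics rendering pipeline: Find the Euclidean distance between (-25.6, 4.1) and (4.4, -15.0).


dx=30, dy=-19.1
d^2 = 30^2 + (-19.1)^2 = 1264.81
d = sqrt(1264.81) = 35.5642

35.5642


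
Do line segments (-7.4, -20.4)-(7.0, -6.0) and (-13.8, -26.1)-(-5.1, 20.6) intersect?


Cross products: d1=-249.29, d2=-796.49, d3=10.08, d4=557.28
d1*d2 < 0 and d3*d4 < 0? no

No, they don't intersect


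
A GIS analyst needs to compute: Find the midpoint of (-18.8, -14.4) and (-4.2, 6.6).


M = (((-18.8)+(-4.2))/2, ((-14.4)+6.6)/2)
= (-11.5, -3.9)

(-11.5, -3.9)


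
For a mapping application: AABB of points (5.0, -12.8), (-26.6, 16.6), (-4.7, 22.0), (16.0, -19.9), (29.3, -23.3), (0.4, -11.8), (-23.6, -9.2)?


x range: [-26.6, 29.3]
y range: [-23.3, 22]
Bounding box: (-26.6,-23.3) to (29.3,22)

(-26.6,-23.3) to (29.3,22)


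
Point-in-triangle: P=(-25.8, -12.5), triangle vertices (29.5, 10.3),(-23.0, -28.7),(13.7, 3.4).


Cross products: AB x AP = -959.7, BC x BP = 684.42, CA x CP = 21.33
All same sign? no

No, outside


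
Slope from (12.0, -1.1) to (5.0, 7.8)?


slope = (y2-y1)/(x2-x1) = (7.8-(-1.1))/(5-12) = 8.9/(-7) = -1.2714

-1.2714


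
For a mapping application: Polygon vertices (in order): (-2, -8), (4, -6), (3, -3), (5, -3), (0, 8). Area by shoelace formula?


Shoelace sum: ((-2)*(-6) - 4*(-8)) + (4*(-3) - 3*(-6)) + (3*(-3) - 5*(-3)) + (5*8 - 0*(-3)) + (0*(-8) - (-2)*8)
= 112
Area = |112|/2 = 56

56


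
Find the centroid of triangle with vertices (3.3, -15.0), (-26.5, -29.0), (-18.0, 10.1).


Centroid = ((x_A+x_B+x_C)/3, (y_A+y_B+y_C)/3)
= ((3.3+(-26.5)+(-18))/3, ((-15)+(-29)+10.1)/3)
= (-13.7333, -11.3)

(-13.7333, -11.3)


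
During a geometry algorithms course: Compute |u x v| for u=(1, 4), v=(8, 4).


|u x v| = |1*4 - 4*8|
= |4 - 32| = 28

28


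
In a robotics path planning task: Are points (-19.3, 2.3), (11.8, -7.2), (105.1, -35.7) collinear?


Cross product: (11.8-(-19.3))*((-35.7)-2.3) - ((-7.2)-2.3)*(105.1-(-19.3))
= 0

Yes, collinear


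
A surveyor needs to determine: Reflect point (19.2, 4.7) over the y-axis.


Reflection over y-axis: (x,y) -> (-x,y)
(19.2, 4.7) -> (-19.2, 4.7)

(-19.2, 4.7)


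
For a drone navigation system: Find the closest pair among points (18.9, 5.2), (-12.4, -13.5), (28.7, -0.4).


d(P0,P1) = 36.4607, d(P0,P2) = 11.2872, d(P1,P2) = 43.1372
Closest: P0 and P2

Closest pair: (18.9, 5.2) and (28.7, -0.4), distance = 11.2872


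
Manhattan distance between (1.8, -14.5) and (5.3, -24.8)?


|1.8-5.3| + |(-14.5)-(-24.8)| = 3.5 + 10.3 = 13.8

13.8


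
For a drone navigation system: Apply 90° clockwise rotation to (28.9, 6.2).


90° CW: (x,y) -> (y, -x)
(28.9,6.2) -> (6.2, -28.9)

(6.2, -28.9)


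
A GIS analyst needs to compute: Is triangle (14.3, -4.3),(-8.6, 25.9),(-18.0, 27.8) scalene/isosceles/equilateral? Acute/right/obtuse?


Side lengths squared: AB^2=1436.45, BC^2=91.97, CA^2=2073.7
Sorted: [91.97, 1436.45, 2073.7]
By sides: Scalene, By angles: Obtuse

Scalene, Obtuse


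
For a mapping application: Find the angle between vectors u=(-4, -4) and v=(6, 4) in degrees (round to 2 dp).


u.v = -40, |u| = sqrt(32) = 5.6569, |v| = sqrt(52) = 7.2111
cos(theta) = u.v/(|u||v|) = -40/sqrt(1664) = -0.980581
theta = acos(-0.980581) = 168.69 degrees

168.69 degrees


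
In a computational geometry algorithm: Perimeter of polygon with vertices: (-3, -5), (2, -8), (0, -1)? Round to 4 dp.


Sides: (-3, -5)->(2, -8): sqrt(34) = 5.830952, (2, -8)->(0, -1): sqrt(53) = 7.28011, (0, -1)->(-3, -5): sqrt(25) = 5
Sum = 18.111062
Perimeter = 18.1111

18.1111


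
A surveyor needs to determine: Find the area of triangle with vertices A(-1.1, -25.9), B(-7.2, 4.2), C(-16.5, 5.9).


Area = |x_A(y_B-y_C) + x_B(y_C-y_A) + x_C(y_A-y_B)|/2
= |1.87 + (-228.96) + 496.65|/2
= 269.56/2 = 134.78

134.78


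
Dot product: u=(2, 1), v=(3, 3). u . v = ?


u . v = u_x*v_x + u_y*v_y = 2*3 + 1*3
= 6 + 3 = 9

9


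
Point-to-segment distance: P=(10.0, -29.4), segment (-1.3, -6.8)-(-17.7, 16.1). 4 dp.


Project P onto AB: t = 0 (clamped to [0,1])
Closest point on segment: (-1.3, -6.8)
Distance: 25.2676

25.2676


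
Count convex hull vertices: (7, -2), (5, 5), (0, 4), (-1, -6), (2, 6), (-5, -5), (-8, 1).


Convex hull vertices (CCW): (-8, 1), (-5, -5), (-1, -6), (7, -2), (5, 5), (2, 6)
Count = 6

6


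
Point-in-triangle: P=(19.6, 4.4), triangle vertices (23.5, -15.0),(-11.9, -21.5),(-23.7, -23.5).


Cross products: AB x AP = -712.11, BC x BP = -242.62, CA x CP = 948.83
All same sign? no

No, outside


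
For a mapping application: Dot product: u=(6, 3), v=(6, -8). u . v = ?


u . v = u_x*v_x + u_y*v_y = 6*6 + 3*(-8)
= 36 + (-24) = 12

12


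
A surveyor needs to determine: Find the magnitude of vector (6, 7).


|u| = sqrt(6^2 + 7^2) = sqrt(85) = 9.2195

9.2195


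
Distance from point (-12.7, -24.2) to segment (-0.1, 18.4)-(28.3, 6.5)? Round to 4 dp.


Project P onto AB: t = 0.1573 (clamped to [0,1])
Closest point on segment: (4.3659, 16.5287)
Distance: 44.1596

44.1596


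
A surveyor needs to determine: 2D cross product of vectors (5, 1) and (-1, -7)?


u x v = u_x*v_y - u_y*v_x = 5*(-7) - 1*(-1)
= (-35) - (-1) = -34

-34


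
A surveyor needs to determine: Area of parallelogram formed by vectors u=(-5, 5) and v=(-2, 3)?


|u x v| = |(-5)*3 - 5*(-2)|
= |(-15) - (-10)| = 5

5


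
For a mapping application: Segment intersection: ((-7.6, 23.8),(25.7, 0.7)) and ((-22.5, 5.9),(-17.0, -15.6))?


Cross products: d1=418.8, d2=1007.7, d3=-940.26, d4=-1529.16
d1*d2 < 0 and d3*d4 < 0? no

No, they don't intersect


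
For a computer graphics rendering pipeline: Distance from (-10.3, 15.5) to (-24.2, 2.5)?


dx=-13.9, dy=-13
d^2 = (-13.9)^2 + (-13)^2 = 362.21
d = sqrt(362.21) = 19.0318

19.0318


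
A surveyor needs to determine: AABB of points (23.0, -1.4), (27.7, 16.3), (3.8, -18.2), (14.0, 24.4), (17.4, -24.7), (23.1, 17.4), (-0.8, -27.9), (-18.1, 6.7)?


x range: [-18.1, 27.7]
y range: [-27.9, 24.4]
Bounding box: (-18.1,-27.9) to (27.7,24.4)

(-18.1,-27.9) to (27.7,24.4)


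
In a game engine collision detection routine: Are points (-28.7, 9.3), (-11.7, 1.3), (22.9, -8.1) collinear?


Cross product: ((-11.7)-(-28.7))*((-8.1)-9.3) - (1.3-9.3)*(22.9-(-28.7))
= 117

No, not collinear


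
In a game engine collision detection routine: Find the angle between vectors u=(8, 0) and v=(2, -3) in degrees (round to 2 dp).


u.v = 16, |u| = sqrt(64) = 8, |v| = sqrt(13) = 3.6056
cos(theta) = u.v/(|u||v|) = 16/sqrt(832) = 0.5547
theta = acos(0.5547) = 56.31 degrees

56.31 degrees


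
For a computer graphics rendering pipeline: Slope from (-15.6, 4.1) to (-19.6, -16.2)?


slope = (y2-y1)/(x2-x1) = ((-16.2)-4.1)/((-19.6)-(-15.6)) = (-20.3)/(-4) = 5.075

5.075


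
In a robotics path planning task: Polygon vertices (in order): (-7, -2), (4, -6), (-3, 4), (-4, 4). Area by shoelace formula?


Shoelace sum: ((-7)*(-6) - 4*(-2)) + (4*4 - (-3)*(-6)) + ((-3)*4 - (-4)*4) + ((-4)*(-2) - (-7)*4)
= 88
Area = |88|/2 = 44

44


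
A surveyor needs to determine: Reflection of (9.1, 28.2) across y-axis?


Reflection over y-axis: (x,y) -> (-x,y)
(9.1, 28.2) -> (-9.1, 28.2)

(-9.1, 28.2)


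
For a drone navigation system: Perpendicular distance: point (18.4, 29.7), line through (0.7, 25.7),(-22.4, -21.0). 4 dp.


|cross product| = 734.19
|line direction| = sqrt(2714.5) = 52.1009
Distance = 734.19/sqrt(2714.5) = 14.0917

14.0917


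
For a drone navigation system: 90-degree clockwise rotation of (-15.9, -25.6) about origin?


90° CW: (x,y) -> (y, -x)
(-15.9,-25.6) -> (-25.6, 15.9)

(-25.6, 15.9)


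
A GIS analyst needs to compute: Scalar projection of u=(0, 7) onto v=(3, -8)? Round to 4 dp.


u.v = -56, |v| = sqrt(73) = 8.544
Scalar projection = u.v / |v| = -56 / sqrt(73) = -6.5543

-6.5543


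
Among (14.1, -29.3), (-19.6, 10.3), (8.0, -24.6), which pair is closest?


d(P0,P1) = 51.9986, d(P0,P2) = 7.7006, d(P1,P2) = 44.4946
Closest: P0 and P2

Closest pair: (14.1, -29.3) and (8.0, -24.6), distance = 7.7006


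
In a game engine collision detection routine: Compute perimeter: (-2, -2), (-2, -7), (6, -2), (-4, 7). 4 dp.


Sides: (-2, -2)->(-2, -7): sqrt(25) = 5, (-2, -7)->(6, -2): sqrt(89) = 9.433981, (6, -2)->(-4, 7): sqrt(181) = 13.453624, (-4, 7)->(-2, -2): sqrt(85) = 9.219544
Sum = 37.107149
Perimeter = 37.1071

37.1071


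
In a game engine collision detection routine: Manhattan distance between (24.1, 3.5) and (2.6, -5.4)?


|24.1-2.6| + |3.5-(-5.4)| = 21.5 + 8.9 = 30.4

30.4


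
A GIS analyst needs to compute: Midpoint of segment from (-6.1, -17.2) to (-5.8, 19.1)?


M = (((-6.1)+(-5.8))/2, ((-17.2)+19.1)/2)
= (-5.95, 0.95)

(-5.95, 0.95)


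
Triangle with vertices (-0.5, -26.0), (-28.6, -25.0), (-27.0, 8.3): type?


Side lengths squared: AB^2=790.61, BC^2=1111.45, CA^2=1878.74
Sorted: [790.61, 1111.45, 1878.74]
By sides: Scalene, By angles: Acute

Scalene, Acute


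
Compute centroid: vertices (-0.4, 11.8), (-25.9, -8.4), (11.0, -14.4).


Centroid = ((x_A+x_B+x_C)/3, (y_A+y_B+y_C)/3)
= (((-0.4)+(-25.9)+11)/3, (11.8+(-8.4)+(-14.4))/3)
= (-5.1, -3.6667)

(-5.1, -3.6667)


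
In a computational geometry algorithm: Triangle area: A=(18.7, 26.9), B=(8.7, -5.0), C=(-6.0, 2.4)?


Area = |x_A(y_B-y_C) + x_B(y_C-y_A) + x_C(y_A-y_B)|/2
= |(-138.38) + (-213.15) + (-191.4)|/2
= 542.93/2 = 271.465

271.465


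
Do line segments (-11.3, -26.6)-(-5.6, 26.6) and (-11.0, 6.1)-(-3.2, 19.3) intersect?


Cross products: d1=-251.1, d2=88.62, d3=170.43, d4=-169.29
d1*d2 < 0 and d3*d4 < 0? yes

Yes, they intersect


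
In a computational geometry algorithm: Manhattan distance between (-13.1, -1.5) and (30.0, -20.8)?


|(-13.1)-30| + |(-1.5)-(-20.8)| = 43.1 + 19.3 = 62.4

62.4


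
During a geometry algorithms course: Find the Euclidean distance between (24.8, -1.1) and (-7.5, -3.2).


dx=-32.3, dy=-2.1
d^2 = (-32.3)^2 + (-2.1)^2 = 1047.7
d = sqrt(1047.7) = 32.3682

32.3682


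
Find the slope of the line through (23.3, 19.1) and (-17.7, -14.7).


slope = (y2-y1)/(x2-x1) = ((-14.7)-19.1)/((-17.7)-23.3) = (-33.8)/(-41) = 0.8244

0.8244


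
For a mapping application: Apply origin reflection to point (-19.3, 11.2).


Reflection over origin: (x,y) -> (-x,-y)
(-19.3, 11.2) -> (19.3, -11.2)

(19.3, -11.2)


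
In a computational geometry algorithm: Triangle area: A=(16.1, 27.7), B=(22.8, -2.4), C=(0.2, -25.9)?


Area = |x_A(y_B-y_C) + x_B(y_C-y_A) + x_C(y_A-y_B)|/2
= |378.35 + (-1222.08) + 6.02|/2
= 837.71/2 = 418.855

418.855


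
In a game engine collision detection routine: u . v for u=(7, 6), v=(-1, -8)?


u . v = u_x*v_x + u_y*v_y = 7*(-1) + 6*(-8)
= (-7) + (-48) = -55

-55


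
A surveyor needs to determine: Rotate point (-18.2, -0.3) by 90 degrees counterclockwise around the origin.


90° CCW: (x,y) -> (-y, x)
(-18.2,-0.3) -> (0.3, -18.2)

(0.3, -18.2)


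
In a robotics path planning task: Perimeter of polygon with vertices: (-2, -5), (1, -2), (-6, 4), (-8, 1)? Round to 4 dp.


Sides: (-2, -5)->(1, -2): sqrt(18) = 4.242641, (1, -2)->(-6, 4): sqrt(85) = 9.219544, (-6, 4)->(-8, 1): sqrt(13) = 3.605551, (-8, 1)->(-2, -5): sqrt(72) = 8.485281
Sum = 25.553017
Perimeter = 25.553

25.553


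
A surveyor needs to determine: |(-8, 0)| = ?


|u| = sqrt((-8)^2 + 0^2) = sqrt(64) = 8

8


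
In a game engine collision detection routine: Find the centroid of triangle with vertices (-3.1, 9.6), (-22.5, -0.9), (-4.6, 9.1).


Centroid = ((x_A+x_B+x_C)/3, (y_A+y_B+y_C)/3)
= (((-3.1)+(-22.5)+(-4.6))/3, (9.6+(-0.9)+9.1)/3)
= (-10.0667, 5.9333)

(-10.0667, 5.9333)


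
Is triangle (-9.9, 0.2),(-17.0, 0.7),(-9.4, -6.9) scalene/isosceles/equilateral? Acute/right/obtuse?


Side lengths squared: AB^2=50.66, BC^2=115.52, CA^2=50.66
Sorted: [50.66, 50.66, 115.52]
By sides: Isosceles, By angles: Obtuse

Isosceles, Obtuse


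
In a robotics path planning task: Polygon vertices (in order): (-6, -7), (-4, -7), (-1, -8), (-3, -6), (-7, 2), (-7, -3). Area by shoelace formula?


Shoelace sum: ((-6)*(-7) - (-4)*(-7)) + ((-4)*(-8) - (-1)*(-7)) + ((-1)*(-6) - (-3)*(-8)) + ((-3)*2 - (-7)*(-6)) + ((-7)*(-3) - (-7)*2) + ((-7)*(-7) - (-6)*(-3))
= 39
Area = |39|/2 = 19.5

19.5


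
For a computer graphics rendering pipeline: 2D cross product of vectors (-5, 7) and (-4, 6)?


u x v = u_x*v_y - u_y*v_x = (-5)*6 - 7*(-4)
= (-30) - (-28) = -2

-2


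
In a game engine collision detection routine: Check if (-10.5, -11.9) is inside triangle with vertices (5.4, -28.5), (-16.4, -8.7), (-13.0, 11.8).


Cross products: AB x AP = -47.06, BC x BP = -131.83, CA x CP = -335.33
All same sign? yes

Yes, inside


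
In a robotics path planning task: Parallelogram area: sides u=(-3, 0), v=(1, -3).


|u x v| = |(-3)*(-3) - 0*1|
= |9 - 0| = 9

9


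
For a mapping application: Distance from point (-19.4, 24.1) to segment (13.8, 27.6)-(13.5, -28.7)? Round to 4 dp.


Project P onto AB: t = 0.0653 (clamped to [0,1])
Closest point on segment: (13.7804, 23.9232)
Distance: 33.1809

33.1809


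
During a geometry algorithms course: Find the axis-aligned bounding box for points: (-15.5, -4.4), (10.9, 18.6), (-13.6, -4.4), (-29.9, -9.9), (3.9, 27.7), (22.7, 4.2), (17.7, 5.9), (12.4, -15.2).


x range: [-29.9, 22.7]
y range: [-15.2, 27.7]
Bounding box: (-29.9,-15.2) to (22.7,27.7)

(-29.9,-15.2) to (22.7,27.7)


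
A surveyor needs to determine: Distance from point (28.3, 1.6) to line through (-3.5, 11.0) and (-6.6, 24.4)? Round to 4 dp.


|cross product| = 396.98
|line direction| = sqrt(189.17) = 13.7539
Distance = 396.98/sqrt(189.17) = 28.8631

28.8631


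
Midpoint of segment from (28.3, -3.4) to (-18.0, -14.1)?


M = ((28.3+(-18))/2, ((-3.4)+(-14.1))/2)
= (5.15, -8.75)

(5.15, -8.75)


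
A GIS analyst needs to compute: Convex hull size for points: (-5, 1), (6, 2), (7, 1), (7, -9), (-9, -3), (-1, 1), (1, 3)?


Convex hull vertices (CCW): (-9, -3), (7, -9), (7, 1), (6, 2), (1, 3), (-5, 1)
Count = 6

6


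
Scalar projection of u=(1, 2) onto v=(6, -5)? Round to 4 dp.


u.v = -4, |v| = sqrt(61) = 7.8102
Scalar projection = u.v / |v| = -4 / sqrt(61) = -0.5121

-0.5121


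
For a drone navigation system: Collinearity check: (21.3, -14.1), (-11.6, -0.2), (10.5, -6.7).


Cross product: ((-11.6)-21.3)*((-6.7)-(-14.1)) - ((-0.2)-(-14.1))*(10.5-21.3)
= -93.34

No, not collinear


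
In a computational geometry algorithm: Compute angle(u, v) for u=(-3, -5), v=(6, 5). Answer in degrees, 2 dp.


u.v = -43, |u| = sqrt(34) = 5.831, |v| = sqrt(61) = 7.8102
cos(theta) = u.v/(|u||v|) = -43/sqrt(2074) = -0.9442
theta = acos(-0.9442) = 160.77 degrees

160.77 degrees


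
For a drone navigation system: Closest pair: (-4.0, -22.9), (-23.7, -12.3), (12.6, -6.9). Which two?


d(P0,P1) = 22.3707, d(P0,P2) = 23.0556, d(P1,P2) = 36.6995
Closest: P0 and P1

Closest pair: (-4.0, -22.9) and (-23.7, -12.3), distance = 22.3707


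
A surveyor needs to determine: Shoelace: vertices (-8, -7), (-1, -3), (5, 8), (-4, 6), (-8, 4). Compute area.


Shoelace sum: ((-8)*(-3) - (-1)*(-7)) + ((-1)*8 - 5*(-3)) + (5*6 - (-4)*8) + ((-4)*4 - (-8)*6) + ((-8)*(-7) - (-8)*4)
= 206
Area = |206|/2 = 103

103


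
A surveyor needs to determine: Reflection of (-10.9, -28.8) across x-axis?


Reflection over x-axis: (x,y) -> (x,-y)
(-10.9, -28.8) -> (-10.9, 28.8)

(-10.9, 28.8)


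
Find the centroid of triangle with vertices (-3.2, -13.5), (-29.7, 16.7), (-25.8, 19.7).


Centroid = ((x_A+x_B+x_C)/3, (y_A+y_B+y_C)/3)
= (((-3.2)+(-29.7)+(-25.8))/3, ((-13.5)+16.7+19.7)/3)
= (-19.5667, 7.6333)

(-19.5667, 7.6333)


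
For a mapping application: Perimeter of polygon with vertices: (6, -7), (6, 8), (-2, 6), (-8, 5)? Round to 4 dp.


Sides: (6, -7)->(6, 8): sqrt(225) = 15, (6, 8)->(-2, 6): sqrt(68) = 8.246211, (-2, 6)->(-8, 5): sqrt(37) = 6.082763, (-8, 5)->(6, -7): sqrt(340) = 18.439089
Sum = 47.768063
Perimeter = 47.7681

47.7681


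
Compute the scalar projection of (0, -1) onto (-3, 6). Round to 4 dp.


u.v = -6, |v| = sqrt(45) = 6.7082
Scalar projection = u.v / |v| = -6 / sqrt(45) = -0.8944

-0.8944


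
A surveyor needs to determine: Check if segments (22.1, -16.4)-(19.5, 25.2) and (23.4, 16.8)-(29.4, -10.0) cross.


Cross products: d1=-234.04, d2=-54.12, d3=-140.4, d4=-320.32
d1*d2 < 0 and d3*d4 < 0? no

No, they don't intersect


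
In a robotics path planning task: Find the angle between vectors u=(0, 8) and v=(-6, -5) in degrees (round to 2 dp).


u.v = -40, |u| = sqrt(64) = 8, |v| = sqrt(61) = 7.8102
cos(theta) = u.v/(|u||v|) = -40/sqrt(3904) = -0.640184
theta = acos(-0.640184) = 129.81 degrees

129.81 degrees


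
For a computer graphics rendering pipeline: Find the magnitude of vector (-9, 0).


|u| = sqrt((-9)^2 + 0^2) = sqrt(81) = 9

9


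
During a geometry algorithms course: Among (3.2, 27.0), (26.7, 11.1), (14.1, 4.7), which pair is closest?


d(P0,P1) = 28.3736, d(P0,P2) = 24.8214, d(P1,P2) = 14.1322
Closest: P1 and P2

Closest pair: (26.7, 11.1) and (14.1, 4.7), distance = 14.1322


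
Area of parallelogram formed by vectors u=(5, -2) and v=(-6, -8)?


|u x v| = |5*(-8) - (-2)*(-6)|
= |(-40) - 12| = 52

52


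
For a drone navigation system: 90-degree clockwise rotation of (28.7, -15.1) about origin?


90° CW: (x,y) -> (y, -x)
(28.7,-15.1) -> (-15.1, -28.7)

(-15.1, -28.7)


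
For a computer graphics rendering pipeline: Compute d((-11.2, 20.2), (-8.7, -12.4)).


dx=2.5, dy=-32.6
d^2 = 2.5^2 + (-32.6)^2 = 1069.01
d = sqrt(1069.01) = 32.6957

32.6957


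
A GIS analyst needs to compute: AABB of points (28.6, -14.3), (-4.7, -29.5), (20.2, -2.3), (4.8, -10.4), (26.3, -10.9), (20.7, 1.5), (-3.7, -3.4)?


x range: [-4.7, 28.6]
y range: [-29.5, 1.5]
Bounding box: (-4.7,-29.5) to (28.6,1.5)

(-4.7,-29.5) to (28.6,1.5)


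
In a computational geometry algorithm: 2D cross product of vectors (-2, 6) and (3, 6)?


u x v = u_x*v_y - u_y*v_x = (-2)*6 - 6*3
= (-12) - 18 = -30

-30


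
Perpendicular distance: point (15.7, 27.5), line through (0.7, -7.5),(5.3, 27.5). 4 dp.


|cross product| = 364
|line direction| = sqrt(1246.16) = 35.301
Distance = 364/sqrt(1246.16) = 10.3113

10.3113


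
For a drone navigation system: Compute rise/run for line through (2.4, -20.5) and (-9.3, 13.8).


slope = (y2-y1)/(x2-x1) = (13.8-(-20.5))/((-9.3)-2.4) = 34.3/(-11.7) = -2.9316

-2.9316


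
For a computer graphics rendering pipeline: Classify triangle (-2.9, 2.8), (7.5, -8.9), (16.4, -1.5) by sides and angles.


Side lengths squared: AB^2=245.05, BC^2=133.97, CA^2=390.98
Sorted: [133.97, 245.05, 390.98]
By sides: Scalene, By angles: Obtuse

Scalene, Obtuse


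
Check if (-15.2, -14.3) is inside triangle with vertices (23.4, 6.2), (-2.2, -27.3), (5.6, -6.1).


Cross products: AB x AP = -768.3, BC x BP = 377, CA x CP = 109.88
All same sign? no

No, outside


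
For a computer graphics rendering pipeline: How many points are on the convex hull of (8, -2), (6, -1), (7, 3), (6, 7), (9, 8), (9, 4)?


Convex hull vertices (CCW): (6, -1), (8, -2), (9, 4), (9, 8), (6, 7)
Count = 5

5


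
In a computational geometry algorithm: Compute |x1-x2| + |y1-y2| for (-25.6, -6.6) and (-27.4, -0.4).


|(-25.6)-(-27.4)| + |(-6.6)-(-0.4)| = 1.8 + 6.2 = 8

8


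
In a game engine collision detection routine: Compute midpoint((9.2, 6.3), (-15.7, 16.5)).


M = ((9.2+(-15.7))/2, (6.3+16.5)/2)
= (-3.25, 11.4)

(-3.25, 11.4)
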